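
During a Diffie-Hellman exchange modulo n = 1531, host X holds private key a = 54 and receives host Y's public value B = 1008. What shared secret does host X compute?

441

Shared key K = 1008^54 mod 1531.
1008^1 ≡ 1008 (mod 1531)
1008^2 = (1008^1)^2 ≡ 1008^2 = 1016064 ≡ 1011 (mod 1531)
1008^4 = (1008^2)^2 ≡ 1011^2 = 1022121 ≡ 944 (mod 1531)
1008^8 = (1008^4)^2 ≡ 944^2 = 891136 ≡ 94 (mod 1531)
1008^16 = (1008^8)^2 ≡ 94^2 = 8836 ≡ 1181 (mod 1531)
1008^32 = (1008^16)^2 ≡ 1181^2 = 1394761 ≡ 20 (mod 1531)
1008^54 = 1008^32 · 1008^16 · 1008^4 · 1008^2 ≡ 20 · 1181 · 944 · 1011 ≡ 441 (mod 1531).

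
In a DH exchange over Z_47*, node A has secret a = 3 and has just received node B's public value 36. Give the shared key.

Shared key K = 36^3 mod 47.
36^1 ≡ 36 (mod 47)
36^2 = (36^1)^2 ≡ 36^2 = 1296 ≡ 27 (mod 47)
36^3 = 36^2 · 36^1 ≡ 27 · 36 ≡ 32 (mod 47).

32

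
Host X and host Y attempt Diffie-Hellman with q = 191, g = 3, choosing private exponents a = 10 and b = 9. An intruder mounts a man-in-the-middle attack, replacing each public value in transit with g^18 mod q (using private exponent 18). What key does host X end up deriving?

121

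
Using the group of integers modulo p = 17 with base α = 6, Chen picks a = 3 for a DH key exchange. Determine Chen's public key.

12

Public value = 6^3 mod 17.
6^1 ≡ 6 (mod 17)
6^2 = (6^1)^2 ≡ 6^2 = 36 ≡ 2 (mod 17)
6^3 = 6^2 · 6^1 ≡ 2 · 6 ≡ 12 (mod 17).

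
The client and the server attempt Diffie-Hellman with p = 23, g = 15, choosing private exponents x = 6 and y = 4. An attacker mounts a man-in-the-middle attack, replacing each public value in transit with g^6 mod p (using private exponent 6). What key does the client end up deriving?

The client receives an attacker's public value M = 15^6 mod 23 instead of the honest one.
15^1 ≡ 15 (mod 23)
15^2 = (15^1)^2 ≡ 15^2 = 225 ≡ 18 (mod 23)
15^4 = (15^2)^2 ≡ 18^2 = 324 ≡ 2 (mod 23)
15^6 = 15^4 · 15^2 ≡ 2 · 18 ≡ 13 (mod 23).
So M = 13. The client computes K = M^6 mod 23.
13^1 ≡ 13 (mod 23)
13^2 = (13^1)^2 ≡ 13^2 = 169 ≡ 8 (mod 23)
13^4 = (13^2)^2 ≡ 8^2 = 64 ≡ 18 (mod 23)
13^6 = 13^4 · 13^2 ≡ 18 · 8 ≡ 6 (mod 23).

6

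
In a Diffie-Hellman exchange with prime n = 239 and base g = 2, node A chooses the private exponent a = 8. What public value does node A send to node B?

17

Public value = 2^8 (mod 239).
2^1 ≡ 2 (mod 239)
2^2 = (2^1)^2 ≡ 2^2 = 4 ≡ 4 (mod 239)
2^4 = (2^2)^2 ≡ 4^2 = 16 ≡ 16 (mod 239)
2^8 = (2^4)^2 ≡ 16^2 = 256 ≡ 17 (mod 239)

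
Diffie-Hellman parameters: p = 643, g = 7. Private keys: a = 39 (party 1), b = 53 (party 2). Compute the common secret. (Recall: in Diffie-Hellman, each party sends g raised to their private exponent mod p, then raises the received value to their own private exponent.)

134

Party 1 sends A = g^a mod p = 7^39 mod 643.
7^1 ≡ 7 (mod 643)
7^2 = (7^1)^2 ≡ 7^2 = 49 ≡ 49 (mod 643)
7^4 = (7^2)^2 ≡ 49^2 = 2401 ≡ 472 (mod 643)
7^8 = (7^4)^2 ≡ 472^2 = 222784 ≡ 306 (mod 643)
7^16 = (7^8)^2 ≡ 306^2 = 93636 ≡ 401 (mod 643)
7^32 = (7^16)^2 ≡ 401^2 = 160801 ≡ 51 (mod 643)
7^39 = 7^32 · 7^4 · 7^2 · 7^1 ≡ 51 · 472 · 49 · 7 ≡ 576 (mod 643).
So A = 576. Party 2 then computes K = A^b mod p = 576^53 mod 643.
576^1 ≡ 576 (mod 643)
576^2 = (576^1)^2 ≡ 576^2 = 331776 ≡ 631 (mod 643)
576^4 = (576^2)^2 ≡ 631^2 = 398161 ≡ 144 (mod 643)
576^8 = (576^4)^2 ≡ 144^2 = 20736 ≡ 160 (mod 643)
576^16 = (576^8)^2 ≡ 160^2 = 25600 ≡ 523 (mod 643)
576^32 = (576^16)^2 ≡ 523^2 = 273529 ≡ 254 (mod 643)
576^53 = 576^32 · 576^16 · 576^4 · 576^1 ≡ 254 · 523 · 144 · 576 ≡ 134 (mod 643).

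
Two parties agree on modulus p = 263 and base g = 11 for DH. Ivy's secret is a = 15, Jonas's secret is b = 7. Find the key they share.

249

Ivy sends A = g^a mod p = 11^15 mod 263.
11^1 ≡ 11 (mod 263)
11^2 = (11^1)^2 ≡ 11^2 = 121 ≡ 121 (mod 263)
11^4 = (11^2)^2 ≡ 121^2 = 14641 ≡ 176 (mod 263)
11^8 = (11^4)^2 ≡ 176^2 = 30976 ≡ 205 (mod 263)
11^15 = 11^8 · 11^4 · 11^2 · 11^1 ≡ 205 · 176 · 121 · 11 ≡ 258 (mod 263).
So A = 258. Jonas then computes K = A^b mod p = 258^7 mod 263.
258^1 ≡ 258 (mod 263)
258^2 = (258^1)^2 ≡ 258^2 = 66564 ≡ 25 (mod 263)
258^4 = (258^2)^2 ≡ 25^2 = 625 ≡ 99 (mod 263)
258^7 = 258^4 · 258^2 · 258^1 ≡ 99 · 25 · 258 ≡ 249 (mod 263).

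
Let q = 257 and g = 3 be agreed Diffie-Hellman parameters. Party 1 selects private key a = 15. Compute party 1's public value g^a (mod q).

83

Public value = 3^15 (mod 257).
3^1 ≡ 3 (mod 257)
3^2 = (3^1)^2 ≡ 3^2 = 9 ≡ 9 (mod 257)
3^4 = (3^2)^2 ≡ 9^2 = 81 ≡ 81 (mod 257)
3^8 = (3^4)^2 ≡ 81^2 = 6561 ≡ 136 (mod 257)
3^15 = 3^8 · 3^4 · 3^2 · 3^1 ≡ 136 · 81 · 9 · 3 ≡ 83 (mod 257).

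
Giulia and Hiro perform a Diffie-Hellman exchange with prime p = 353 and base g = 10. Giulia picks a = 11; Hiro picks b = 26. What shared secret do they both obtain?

Giulia sends A = g^a mod p = 10^11 mod 353.
10^1 ≡ 10 (mod 353)
10^2 = (10^1)^2 ≡ 10^2 = 100 ≡ 100 (mod 353)
10^4 = (10^2)^2 ≡ 100^2 = 10000 ≡ 116 (mod 353)
10^8 = (10^4)^2 ≡ 116^2 = 13456 ≡ 42 (mod 353)
10^11 = 10^8 · 10^2 · 10^1 ≡ 42 · 100 · 10 ≡ 346 (mod 353).
So A = 346. Hiro then computes K = A^b mod p = 346^26 mod 353.
346^1 ≡ 346 (mod 353)
346^2 = (346^1)^2 ≡ 346^2 = 119716 ≡ 49 (mod 353)
346^4 = (346^2)^2 ≡ 49^2 = 2401 ≡ 283 (mod 353)
346^8 = (346^4)^2 ≡ 283^2 = 80089 ≡ 311 (mod 353)
346^16 = (346^8)^2 ≡ 311^2 = 96721 ≡ 352 (mod 353)
346^26 = 346^16 · 346^8 · 346^2 ≡ 352 · 311 · 49 ≡ 293 (mod 353).

293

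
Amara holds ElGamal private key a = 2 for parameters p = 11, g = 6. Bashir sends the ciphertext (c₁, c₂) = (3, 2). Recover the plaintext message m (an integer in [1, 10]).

Shared mask s = c₁^a mod p = 3^2 mod 11.
3^1 ≡ 3 (mod 11)
3^2 = (3^1)^2 ≡ 3^2 = 9 ≡ 9 (mod 11)
So s = 9; s⁻¹ ≡ 5 (mod 11).
m = c₂ · s⁻¹ mod 11 = 2 · 5 mod 11 = 10.

10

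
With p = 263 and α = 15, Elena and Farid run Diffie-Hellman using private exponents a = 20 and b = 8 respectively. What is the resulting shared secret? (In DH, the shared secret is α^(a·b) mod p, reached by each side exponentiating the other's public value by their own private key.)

203

Elena sends A = α^a mod p = 15^20 mod 263.
15^1 ≡ 15 (mod 263)
15^2 = (15^1)^2 ≡ 15^2 = 225 ≡ 225 (mod 263)
15^4 = (15^2)^2 ≡ 225^2 = 50625 ≡ 129 (mod 263)
15^8 = (15^4)^2 ≡ 129^2 = 16641 ≡ 72 (mod 263)
15^16 = (15^8)^2 ≡ 72^2 = 5184 ≡ 187 (mod 263)
15^20 = 15^16 · 15^4 ≡ 187 · 129 ≡ 190 (mod 263).
So A = 190. Farid then computes K = A^b mod p = 190^8 mod 263.
190^1 ≡ 190 (mod 263)
190^2 = (190^1)^2 ≡ 190^2 = 36100 ≡ 69 (mod 263)
190^4 = (190^2)^2 ≡ 69^2 = 4761 ≡ 27 (mod 263)
190^8 = (190^4)^2 ≡ 27^2 = 729 ≡ 203 (mod 263)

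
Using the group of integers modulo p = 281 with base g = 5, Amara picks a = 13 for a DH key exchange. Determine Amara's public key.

Public value = 5^13 mod 281.
5^1 ≡ 5 (mod 281)
5^2 = (5^1)^2 ≡ 5^2 = 25 ≡ 25 (mod 281)
5^4 = (5^2)^2 ≡ 25^2 = 625 ≡ 63 (mod 281)
5^8 = (5^4)^2 ≡ 63^2 = 3969 ≡ 35 (mod 281)
5^13 = 5^8 · 5^4 · 5^1 ≡ 35 · 63 · 5 ≡ 66 (mod 281).

66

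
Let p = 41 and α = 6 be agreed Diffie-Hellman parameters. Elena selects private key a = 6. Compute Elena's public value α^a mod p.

39

Public value = 6^6 mod 41.
6^1 ≡ 6 (mod 41)
6^2 = (6^1)^2 ≡ 6^2 = 36 ≡ 36 (mod 41)
6^4 = (6^2)^2 ≡ 36^2 = 1296 ≡ 25 (mod 41)
6^6 = 6^4 · 6^2 ≡ 25 · 36 ≡ 39 (mod 41).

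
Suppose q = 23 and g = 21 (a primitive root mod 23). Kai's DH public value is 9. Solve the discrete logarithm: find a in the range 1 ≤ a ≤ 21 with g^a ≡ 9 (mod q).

16

Try successive powers of 21 modulo 23:
21^1 ≡ 21
21^2 ≡ 4
21^3 ≡ 15
21^4 ≡ 16
21^5 ≡ 14
21^6 ≡ 18
21^7 ≡ 10
21^8 ≡ 3
21^9 ≡ 17
21^10 ≡ 12
21^11 ≡ 22
21^12 ≡ 2
21^13 ≡ 19
21^14 ≡ 8
21^15 ≡ 7
21^16 ≡ 9
Found: a = 16.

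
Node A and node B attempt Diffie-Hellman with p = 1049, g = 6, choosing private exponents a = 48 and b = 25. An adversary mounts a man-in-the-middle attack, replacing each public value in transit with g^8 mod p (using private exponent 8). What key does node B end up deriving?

Node B receives an adversary's public value M = 6^8 mod 1049 instead of the honest one.
6^1 ≡ 6 (mod 1049)
6^2 = (6^1)^2 ≡ 6^2 = 36 ≡ 36 (mod 1049)
6^4 = (6^2)^2 ≡ 36^2 = 1296 ≡ 247 (mod 1049)
6^8 = (6^4)^2 ≡ 247^2 = 61009 ≡ 167 (mod 1049)
So M = 167. Node B computes K = M^25 mod 1049.
167^1 ≡ 167 (mod 1049)
167^2 = (167^1)^2 ≡ 167^2 = 27889 ≡ 615 (mod 1049)
167^4 = (167^2)^2 ≡ 615^2 = 378225 ≡ 585 (mod 1049)
167^8 = (167^4)^2 ≡ 585^2 = 342225 ≡ 251 (mod 1049)
167^16 = (167^8)^2 ≡ 251^2 = 63001 ≡ 61 (mod 1049)
167^25 = 167^16 · 167^8 · 167^1 ≡ 61 · 251 · 167 ≡ 524 (mod 1049).

524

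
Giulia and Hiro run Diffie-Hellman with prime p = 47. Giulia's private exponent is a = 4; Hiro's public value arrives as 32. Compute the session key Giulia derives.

6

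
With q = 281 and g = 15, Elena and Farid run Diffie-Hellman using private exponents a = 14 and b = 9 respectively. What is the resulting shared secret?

274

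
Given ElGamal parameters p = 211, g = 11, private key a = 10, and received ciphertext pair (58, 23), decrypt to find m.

Shared mask s = c₁^a mod p = 58^10 mod 211.
58^1 ≡ 58 (mod 211)
58^2 = (58^1)^2 ≡ 58^2 = 3364 ≡ 199 (mod 211)
58^4 = (58^2)^2 ≡ 199^2 = 39601 ≡ 144 (mod 211)
58^8 = (58^4)^2 ≡ 144^2 = 20736 ≡ 58 (mod 211)
58^10 = 58^8 · 58^2 ≡ 58 · 199 ≡ 148 (mod 211).
So s = 148; s⁻¹ ≡ 144 (mod 211).
m = c₂ · s⁻¹ mod 211 = 23 · 144 mod 211 = 147.

147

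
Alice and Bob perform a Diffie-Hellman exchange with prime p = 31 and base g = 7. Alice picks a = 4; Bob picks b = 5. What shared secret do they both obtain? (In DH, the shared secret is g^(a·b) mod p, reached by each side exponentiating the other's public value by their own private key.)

5

Alice sends A = g^a mod p = 7^4 mod 31.
7^1 ≡ 7 (mod 31)
7^2 = (7^1)^2 ≡ 7^2 = 49 ≡ 18 (mod 31)
7^4 = (7^2)^2 ≡ 18^2 = 324 ≡ 14 (mod 31)
So A = 14. Bob then computes K = A^b mod p = 14^5 mod 31.
14^1 ≡ 14 (mod 31)
14^2 = (14^1)^2 ≡ 14^2 = 196 ≡ 10 (mod 31)
14^4 = (14^2)^2 ≡ 10^2 = 100 ≡ 7 (mod 31)
14^5 = 14^4 · 14^1 ≡ 7 · 14 ≡ 5 (mod 31).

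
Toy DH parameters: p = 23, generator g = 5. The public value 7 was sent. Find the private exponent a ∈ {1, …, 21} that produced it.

19

Try successive powers of 5 modulo 23:
5^1 ≡ 5
5^2 ≡ 2
5^3 ≡ 10
5^4 ≡ 4
5^5 ≡ 20
5^6 ≡ 8
5^7 ≡ 17
5^8 ≡ 16
5^9 ≡ 11
5^10 ≡ 9
5^11 ≡ 22
5^12 ≡ 18
5^13 ≡ 21
5^14 ≡ 13
5^15 ≡ 19
5^16 ≡ 3
5^17 ≡ 15
5^18 ≡ 6
5^19 ≡ 7
Found: a = 19.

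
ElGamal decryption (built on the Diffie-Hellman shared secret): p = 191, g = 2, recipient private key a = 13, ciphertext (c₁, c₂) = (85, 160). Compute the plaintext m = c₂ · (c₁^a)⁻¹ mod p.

108

Shared mask s = c₁^a mod p = 85^13 mod 191.
85^1 ≡ 85 (mod 191)
85^2 = (85^1)^2 ≡ 85^2 = 7225 ≡ 158 (mod 191)
85^4 = (85^2)^2 ≡ 158^2 = 24964 ≡ 134 (mod 191)
85^8 = (85^4)^2 ≡ 134^2 = 17956 ≡ 2 (mod 191)
85^13 = 85^8 · 85^4 · 85^1 ≡ 2 · 134 · 85 ≡ 51 (mod 191).
So s = 51; s⁻¹ ≡ 15 (mod 191).
m = c₂ · s⁻¹ mod 191 = 160 · 15 mod 191 = 108.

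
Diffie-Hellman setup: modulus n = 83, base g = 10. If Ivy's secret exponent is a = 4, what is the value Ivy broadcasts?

Public value = 10^4 mod 83.
10^1 ≡ 10 (mod 83)
10^2 = (10^1)^2 ≡ 10^2 = 100 ≡ 17 (mod 83)
10^4 = (10^2)^2 ≡ 17^2 = 289 ≡ 40 (mod 83)

40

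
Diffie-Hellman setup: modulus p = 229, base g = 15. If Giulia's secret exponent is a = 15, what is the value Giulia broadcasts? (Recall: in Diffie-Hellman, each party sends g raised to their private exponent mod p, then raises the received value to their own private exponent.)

186

Public value = 15^15 mod 229.
15^1 ≡ 15 (mod 229)
15^2 = (15^1)^2 ≡ 15^2 = 225 ≡ 225 (mod 229)
15^4 = (15^2)^2 ≡ 225^2 = 50625 ≡ 16 (mod 229)
15^8 = (15^4)^2 ≡ 16^2 = 256 ≡ 27 (mod 229)
15^15 = 15^8 · 15^4 · 15^2 · 15^1 ≡ 27 · 16 · 225 · 15 ≡ 186 (mod 229).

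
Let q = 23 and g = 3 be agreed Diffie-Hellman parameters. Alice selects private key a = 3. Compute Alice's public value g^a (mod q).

Public value = 3^3 (mod 23).
3^1 ≡ 3 (mod 23)
3^2 = (3^1)^2 ≡ 3^2 = 9 ≡ 9 (mod 23)
3^3 = 3^2 · 3^1 ≡ 9 · 3 ≡ 4 (mod 23).

4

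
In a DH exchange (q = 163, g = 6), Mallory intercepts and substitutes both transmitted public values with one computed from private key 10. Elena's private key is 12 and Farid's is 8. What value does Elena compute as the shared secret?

Elena receives Mallory's public value M = 6^10 mod 163 instead of the honest one.
6^1 ≡ 6 (mod 163)
6^2 = (6^1)^2 ≡ 6^2 = 36 ≡ 36 (mod 163)
6^4 = (6^2)^2 ≡ 36^2 = 1296 ≡ 155 (mod 163)
6^8 = (6^4)^2 ≡ 155^2 = 24025 ≡ 64 (mod 163)
6^10 = 6^8 · 6^2 ≡ 64 · 36 ≡ 22 (mod 163).
So M = 22. Elena computes K = M^12 mod 163.
22^1 ≡ 22 (mod 163)
22^2 = (22^1)^2 ≡ 22^2 = 484 ≡ 158 (mod 163)
22^4 = (22^2)^2 ≡ 158^2 = 24964 ≡ 25 (mod 163)
22^8 = (22^4)^2 ≡ 25^2 = 625 ≡ 136 (mod 163)
22^12 = 22^8 · 22^4 ≡ 136 · 25 ≡ 140 (mod 163).

140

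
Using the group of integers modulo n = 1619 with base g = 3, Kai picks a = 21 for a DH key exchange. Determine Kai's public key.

679

Public value = 3^21 mod 1619.
3^1 ≡ 3 (mod 1619)
3^2 = (3^1)^2 ≡ 3^2 = 9 ≡ 9 (mod 1619)
3^4 = (3^2)^2 ≡ 9^2 = 81 ≡ 81 (mod 1619)
3^8 = (3^4)^2 ≡ 81^2 = 6561 ≡ 85 (mod 1619)
3^16 = (3^8)^2 ≡ 85^2 = 7225 ≡ 749 (mod 1619)
3^21 = 3^16 · 3^4 · 3^1 ≡ 749 · 81 · 3 ≡ 679 (mod 1619).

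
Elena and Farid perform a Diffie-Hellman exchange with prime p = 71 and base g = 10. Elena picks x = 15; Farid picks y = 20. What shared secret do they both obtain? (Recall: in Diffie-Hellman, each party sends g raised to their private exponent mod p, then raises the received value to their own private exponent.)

48

Farid sends B = g^y mod p = 10^20 mod 71.
10^1 ≡ 10 (mod 71)
10^2 = (10^1)^2 ≡ 10^2 = 100 ≡ 29 (mod 71)
10^4 = (10^2)^2 ≡ 29^2 = 841 ≡ 60 (mod 71)
10^8 = (10^4)^2 ≡ 60^2 = 3600 ≡ 50 (mod 71)
10^16 = (10^8)^2 ≡ 50^2 = 2500 ≡ 15 (mod 71)
10^20 = 10^16 · 10^4 ≡ 15 · 60 ≡ 48 (mod 71).
So B = 48. Elena then computes K = B^x mod p = 48^15 mod 71.
48^1 ≡ 48 (mod 71)
48^2 = (48^1)^2 ≡ 48^2 = 2304 ≡ 32 (mod 71)
48^4 = (48^2)^2 ≡ 32^2 = 1024 ≡ 30 (mod 71)
48^8 = (48^4)^2 ≡ 30^2 = 900 ≡ 48 (mod 71)
48^15 = 48^8 · 48^4 · 48^2 · 48^1 ≡ 48 · 30 · 32 · 48 ≡ 48 (mod 71).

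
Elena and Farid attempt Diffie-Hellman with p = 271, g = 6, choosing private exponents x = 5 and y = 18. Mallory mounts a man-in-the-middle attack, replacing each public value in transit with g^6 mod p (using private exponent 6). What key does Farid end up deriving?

Farid receives Mallory's public value M = 6^6 mod 271 instead of the honest one.
6^1 ≡ 6 (mod 271)
6^2 = (6^1)^2 ≡ 6^2 = 36 ≡ 36 (mod 271)
6^4 = (6^2)^2 ≡ 36^2 = 1296 ≡ 212 (mod 271)
6^6 = 6^4 · 6^2 ≡ 212 · 36 ≡ 44 (mod 271).
So M = 44. Farid computes K = M^18 mod 271.
44^1 ≡ 44 (mod 271)
44^2 = (44^1)^2 ≡ 44^2 = 1936 ≡ 39 (mod 271)
44^4 = (44^2)^2 ≡ 39^2 = 1521 ≡ 166 (mod 271)
44^8 = (44^4)^2 ≡ 166^2 = 27556 ≡ 185 (mod 271)
44^16 = (44^8)^2 ≡ 185^2 = 34225 ≡ 79 (mod 271)
44^18 = 44^16 · 44^2 ≡ 79 · 39 ≡ 100 (mod 271).

100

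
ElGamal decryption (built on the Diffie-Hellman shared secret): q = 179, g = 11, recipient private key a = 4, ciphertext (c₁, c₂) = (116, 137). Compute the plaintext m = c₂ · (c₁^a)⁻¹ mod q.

97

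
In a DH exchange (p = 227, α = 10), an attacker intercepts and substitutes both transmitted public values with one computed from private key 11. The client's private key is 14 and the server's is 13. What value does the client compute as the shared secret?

110

The client receives an attacker's public value M = 10^11 mod 227 instead of the honest one.
10^1 ≡ 10 (mod 227)
10^2 = (10^1)^2 ≡ 10^2 = 100 ≡ 100 (mod 227)
10^4 = (10^2)^2 ≡ 100^2 = 10000 ≡ 12 (mod 227)
10^8 = (10^4)^2 ≡ 12^2 = 144 ≡ 144 (mod 227)
10^11 = 10^8 · 10^2 · 10^1 ≡ 144 · 100 · 10 ≡ 82 (mod 227).
So M = 82. The client computes K = M^14 mod 227.
82^1 ≡ 82 (mod 227)
82^2 = (82^1)^2 ≡ 82^2 = 6724 ≡ 141 (mod 227)
82^4 = (82^2)^2 ≡ 141^2 = 19881 ≡ 132 (mod 227)
82^8 = (82^4)^2 ≡ 132^2 = 17424 ≡ 172 (mod 227)
82^14 = 82^8 · 82^4 · 82^2 ≡ 172 · 132 · 141 ≡ 110 (mod 227).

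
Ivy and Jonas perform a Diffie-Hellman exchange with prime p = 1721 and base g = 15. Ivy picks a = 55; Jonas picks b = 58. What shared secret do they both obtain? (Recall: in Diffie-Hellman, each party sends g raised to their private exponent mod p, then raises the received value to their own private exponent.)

830

Jonas sends B = g^b mod p = 15^58 mod 1721.
15^1 ≡ 15 (mod 1721)
15^2 = (15^1)^2 ≡ 15^2 = 225 ≡ 225 (mod 1721)
15^4 = (15^2)^2 ≡ 225^2 = 50625 ≡ 716 (mod 1721)
15^8 = (15^4)^2 ≡ 716^2 = 512656 ≡ 1519 (mod 1721)
15^16 = (15^8)^2 ≡ 1519^2 = 2307361 ≡ 1221 (mod 1721)
15^32 = (15^16)^2 ≡ 1221^2 = 1490841 ≡ 455 (mod 1721)
15^58 = 15^32 · 15^16 · 15^8 · 15^2 ≡ 455 · 1221 · 1519 · 225 ≡ 298 (mod 1721).
So B = 298. Ivy then computes K = B^a mod p = 298^55 mod 1721.
298^1 ≡ 298 (mod 1721)
298^2 = (298^1)^2 ≡ 298^2 = 88804 ≡ 1033 (mod 1721)
298^4 = (298^2)^2 ≡ 1033^2 = 1067089 ≡ 69 (mod 1721)
298^8 = (298^4)^2 ≡ 69^2 = 4761 ≡ 1319 (mod 1721)
298^16 = (298^8)^2 ≡ 1319^2 = 1739761 ≡ 1551 (mod 1721)
298^32 = (298^16)^2 ≡ 1551^2 = 2405601 ≡ 1364 (mod 1721)
298^55 = 298^32 · 298^16 · 298^4 · 298^2 · 298^1 ≡ 1364 · 1551 · 69 · 1033 · 298 ≡ 830 (mod 1721).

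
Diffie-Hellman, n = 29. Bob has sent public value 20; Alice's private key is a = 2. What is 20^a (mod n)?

Shared key K = 20^2 mod 29.
20^1 ≡ 20 (mod 29)
20^2 = (20^1)^2 ≡ 20^2 = 400 ≡ 23 (mod 29)

23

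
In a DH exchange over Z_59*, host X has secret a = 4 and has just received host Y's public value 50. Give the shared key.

12

Shared key K = 50^4 mod 59.
50^1 ≡ 50 (mod 59)
50^2 = (50^1)^2 ≡ 50^2 = 2500 ≡ 22 (mod 59)
50^4 = (50^2)^2 ≡ 22^2 = 484 ≡ 12 (mod 59)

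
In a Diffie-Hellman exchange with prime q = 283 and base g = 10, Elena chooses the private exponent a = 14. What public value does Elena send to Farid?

103

Public value = 10^{14} \pmod{283}.
10^1 ≡ 10 (mod 283)
10^2 = (10^1)^2 ≡ 10^2 = 100 ≡ 100 (mod 283)
10^4 = (10^2)^2 ≡ 100^2 = 10000 ≡ 95 (mod 283)
10^8 = (10^4)^2 ≡ 95^2 = 9025 ≡ 252 (mod 283)
10^14 = 10^8 · 10^4 · 10^2 ≡ 252 · 95 · 100 ≡ 103 (mod 283).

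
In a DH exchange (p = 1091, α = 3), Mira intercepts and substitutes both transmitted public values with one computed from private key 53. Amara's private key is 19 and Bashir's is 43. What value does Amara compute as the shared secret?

918

Amara receives Mira's public value M = 3^53 mod 1091 instead of the honest one.
3^1 ≡ 3 (mod 1091)
3^2 = (3^1)^2 ≡ 3^2 = 9 ≡ 9 (mod 1091)
3^4 = (3^2)^2 ≡ 9^2 = 81 ≡ 81 (mod 1091)
3^8 = (3^4)^2 ≡ 81^2 = 6561 ≡ 15 (mod 1091)
3^16 = (3^8)^2 ≡ 15^2 = 225 ≡ 225 (mod 1091)
3^32 = (3^16)^2 ≡ 225^2 = 50625 ≡ 439 (mod 1091)
3^53 = 3^32 · 3^16 · 3^4 · 3^1 ≡ 439 · 225 · 81 · 3 ≡ 325 (mod 1091).
So M = 325. Amara computes K = M^19 mod 1091.
325^1 ≡ 325 (mod 1091)
325^2 = (325^1)^2 ≡ 325^2 = 105625 ≡ 889 (mod 1091)
325^4 = (325^2)^2 ≡ 889^2 = 790321 ≡ 437 (mod 1091)
325^8 = (325^4)^2 ≡ 437^2 = 190969 ≡ 44 (mod 1091)
325^16 = (325^8)^2 ≡ 44^2 = 1936 ≡ 845 (mod 1091)
325^19 = 325^16 · 325^2 · 325^1 ≡ 845 · 889 · 325 ≡ 918 (mod 1091).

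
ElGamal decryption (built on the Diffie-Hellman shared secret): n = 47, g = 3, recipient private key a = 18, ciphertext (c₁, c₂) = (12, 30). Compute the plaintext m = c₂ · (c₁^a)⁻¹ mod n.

Shared mask s = c₁^a mod n = 12^18 mod 47.
12^1 ≡ 12 (mod 47)
12^2 = (12^1)^2 ≡ 12^2 = 144 ≡ 3 (mod 47)
12^4 = (12^2)^2 ≡ 3^2 = 9 ≡ 9 (mod 47)
12^8 = (12^4)^2 ≡ 9^2 = 81 ≡ 34 (mod 47)
12^16 = (12^8)^2 ≡ 34^2 = 1156 ≡ 28 (mod 47)
12^18 = 12^16 · 12^2 ≡ 28 · 3 ≡ 37 (mod 47).
So s = 37; s⁻¹ ≡ 14 (mod 47).
m = c₂ · s⁻¹ mod 47 = 30 · 14 mod 47 = 44.

44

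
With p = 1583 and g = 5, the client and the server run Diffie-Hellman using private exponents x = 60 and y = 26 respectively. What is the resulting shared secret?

181

The server sends B = g^y mod p = 5^26 mod 1583.
5^1 ≡ 5 (mod 1583)
5^2 = (5^1)^2 ≡ 5^2 = 25 ≡ 25 (mod 1583)
5^4 = (5^2)^2 ≡ 25^2 = 625 ≡ 625 (mod 1583)
5^8 = (5^4)^2 ≡ 625^2 = 390625 ≡ 1207 (mod 1583)
5^16 = (5^8)^2 ≡ 1207^2 = 1456849 ≡ 489 (mod 1583)
5^26 = 5^16 · 5^8 · 5^2 ≡ 489 · 1207 · 25 ≡ 432 (mod 1583).
So B = 432. The client then computes K = B^x mod p = 432^60 mod 1583.
432^1 ≡ 432 (mod 1583)
432^2 = (432^1)^2 ≡ 432^2 = 186624 ≡ 1413 (mod 1583)
432^4 = (432^2)^2 ≡ 1413^2 = 1996569 ≡ 406 (mod 1583)
432^8 = (432^4)^2 ≡ 406^2 = 164836 ≡ 204 (mod 1583)
432^16 = (432^8)^2 ≡ 204^2 = 41616 ≡ 458 (mod 1583)
432^32 = (432^16)^2 ≡ 458^2 = 209764 ≡ 808 (mod 1583)
432^60 = 432^32 · 432^16 · 432^8 · 432^4 ≡ 808 · 458 · 204 · 406 ≡ 181 (mod 1583).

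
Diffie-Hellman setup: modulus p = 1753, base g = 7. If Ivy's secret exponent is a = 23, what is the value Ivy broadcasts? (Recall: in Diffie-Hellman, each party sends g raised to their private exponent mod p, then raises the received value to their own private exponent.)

801

Public value = 7^23 mod 1753.
7^1 ≡ 7 (mod 1753)
7^2 = (7^1)^2 ≡ 7^2 = 49 ≡ 49 (mod 1753)
7^4 = (7^2)^2 ≡ 49^2 = 2401 ≡ 648 (mod 1753)
7^8 = (7^4)^2 ≡ 648^2 = 419904 ≡ 937 (mod 1753)
7^16 = (7^8)^2 ≡ 937^2 = 877969 ≡ 1469 (mod 1753)
7^23 = 7^16 · 7^4 · 7^2 · 7^1 ≡ 1469 · 648 · 49 · 7 ≡ 801 (mod 1753).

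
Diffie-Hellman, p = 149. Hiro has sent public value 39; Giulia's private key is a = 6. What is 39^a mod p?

140

Shared key K = 39^6 mod 149.
39^1 ≡ 39 (mod 149)
39^2 = (39^1)^2 ≡ 39^2 = 1521 ≡ 31 (mod 149)
39^4 = (39^2)^2 ≡ 31^2 = 961 ≡ 67 (mod 149)
39^6 = 39^4 · 39^2 ≡ 67 · 31 ≡ 140 (mod 149).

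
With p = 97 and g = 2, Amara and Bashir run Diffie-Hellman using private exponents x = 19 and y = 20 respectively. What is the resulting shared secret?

Bashir sends B = g^y mod p = 2^20 mod 97.
2^1 ≡ 2 (mod 97)
2^2 = (2^1)^2 ≡ 2^2 = 4 ≡ 4 (mod 97)
2^4 = (2^2)^2 ≡ 4^2 = 16 ≡ 16 (mod 97)
2^8 = (2^4)^2 ≡ 16^2 = 256 ≡ 62 (mod 97)
2^16 = (2^8)^2 ≡ 62^2 = 3844 ≡ 61 (mod 97)
2^20 = 2^16 · 2^4 ≡ 61 · 16 ≡ 6 (mod 97).
So B = 6. Amara then computes K = B^x mod p = 6^19 mod 97.
6^1 ≡ 6 (mod 97)
6^2 = (6^1)^2 ≡ 6^2 = 36 ≡ 36 (mod 97)
6^4 = (6^2)^2 ≡ 36^2 = 1296 ≡ 35 (mod 97)
6^8 = (6^4)^2 ≡ 35^2 = 1225 ≡ 61 (mod 97)
6^16 = (6^8)^2 ≡ 61^2 = 3721 ≡ 35 (mod 97)
6^19 = 6^16 · 6^2 · 6^1 ≡ 35 · 36 · 6 ≡ 91 (mod 97).

91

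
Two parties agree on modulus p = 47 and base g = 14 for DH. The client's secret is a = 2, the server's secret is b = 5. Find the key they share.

9

The client sends A = g^a mod p = 14^2 mod 47.
14^1 ≡ 14 (mod 47)
14^2 = (14^1)^2 ≡ 14^2 = 196 ≡ 8 (mod 47)
So A = 8. The server then computes K = A^b mod p = 8^5 mod 47.
8^1 ≡ 8 (mod 47)
8^2 = (8^1)^2 ≡ 8^2 = 64 ≡ 17 (mod 47)
8^4 = (8^2)^2 ≡ 17^2 = 289 ≡ 7 (mod 47)
8^5 = 8^4 · 8^1 ≡ 7 · 8 ≡ 9 (mod 47).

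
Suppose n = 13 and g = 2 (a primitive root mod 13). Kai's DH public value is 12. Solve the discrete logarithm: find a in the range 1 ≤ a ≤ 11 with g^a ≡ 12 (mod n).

Try successive powers of 2 modulo 13:
2^1 ≡ 2
2^2 ≡ 4
2^3 ≡ 8
2^4 ≡ 3
2^5 ≡ 6
2^6 ≡ 12
Found: a = 6.

6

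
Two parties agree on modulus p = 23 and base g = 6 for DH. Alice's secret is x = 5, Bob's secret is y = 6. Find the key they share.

Bob sends B = g^y mod p = 6^6 mod 23.
6^1 ≡ 6 (mod 23)
6^2 = (6^1)^2 ≡ 6^2 = 36 ≡ 13 (mod 23)
6^4 = (6^2)^2 ≡ 13^2 = 169 ≡ 8 (mod 23)
6^6 = 6^4 · 6^2 ≡ 8 · 13 ≡ 12 (mod 23).
So B = 12. Alice then computes K = B^x mod p = 12^5 mod 23.
12^1 ≡ 12 (mod 23)
12^2 = (12^1)^2 ≡ 12^2 = 144 ≡ 6 (mod 23)
12^4 = (12^2)^2 ≡ 6^2 = 36 ≡ 13 (mod 23)
12^5 = 12^4 · 12^1 ≡ 13 · 12 ≡ 18 (mod 23).

18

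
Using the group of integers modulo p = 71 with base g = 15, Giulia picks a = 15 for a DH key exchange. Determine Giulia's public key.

Public value = 15^15 (mod 71).
15^1 ≡ 15 (mod 71)
15^2 = (15^1)^2 ≡ 15^2 = 225 ≡ 12 (mod 71)
15^4 = (15^2)^2 ≡ 12^2 = 144 ≡ 2 (mod 71)
15^8 = (15^4)^2 ≡ 2^2 = 4 ≡ 4 (mod 71)
15^15 = 15^8 · 15^4 · 15^2 · 15^1 ≡ 4 · 2 · 12 · 15 ≡ 20 (mod 71).

20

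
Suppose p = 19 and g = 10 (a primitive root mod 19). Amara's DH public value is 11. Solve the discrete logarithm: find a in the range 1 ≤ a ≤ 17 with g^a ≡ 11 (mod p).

6

Try successive powers of 10 modulo 19:
10^1 ≡ 10
10^2 ≡ 5
10^3 ≡ 12
10^4 ≡ 6
10^5 ≡ 3
10^6 ≡ 11
Found: a = 6.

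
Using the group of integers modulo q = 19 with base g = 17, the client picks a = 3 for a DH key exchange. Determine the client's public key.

11

Public value = 17^3 mod 19.
17^1 ≡ 17 (mod 19)
17^2 = (17^1)^2 ≡ 17^2 = 289 ≡ 4 (mod 19)
17^3 = 17^2 · 17^1 ≡ 4 · 17 ≡ 11 (mod 19).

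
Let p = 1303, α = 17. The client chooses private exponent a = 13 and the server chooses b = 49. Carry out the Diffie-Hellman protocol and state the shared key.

The server sends B = α^b mod p = 17^49 mod 1303.
17^1 ≡ 17 (mod 1303)
17^2 = (17^1)^2 ≡ 17^2 = 289 ≡ 289 (mod 1303)
17^4 = (17^2)^2 ≡ 289^2 = 83521 ≡ 129 (mod 1303)
17^8 = (17^4)^2 ≡ 129^2 = 16641 ≡ 1005 (mod 1303)
17^16 = (17^8)^2 ≡ 1005^2 = 1010025 ≡ 200 (mod 1303)
17^32 = (17^16)^2 ≡ 200^2 = 40000 ≡ 910 (mod 1303)
17^49 = 17^32 · 17^16 · 17^1 ≡ 910 · 200 · 17 ≡ 678 (mod 1303).
So B = 678. The client then computes K = B^a mod p = 678^13 mod 1303.
678^1 ≡ 678 (mod 1303)
678^2 = (678^1)^2 ≡ 678^2 = 459684 ≡ 1028 (mod 1303)
678^4 = (678^2)^2 ≡ 1028^2 = 1056784 ≡ 51 (mod 1303)
678^8 = (678^4)^2 ≡ 51^2 = 2601 ≡ 1298 (mod 1303)
678^13 = 678^8 · 678^4 · 678^1 ≡ 1298 · 51 · 678 ≡ 409 (mod 1303).

409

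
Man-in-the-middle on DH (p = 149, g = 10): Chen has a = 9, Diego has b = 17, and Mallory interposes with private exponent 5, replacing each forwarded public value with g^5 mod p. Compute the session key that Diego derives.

60

Diego receives Mallory's public value M = 10^5 mod 149 instead of the honest one.
10^1 ≡ 10 (mod 149)
10^2 = (10^1)^2 ≡ 10^2 = 100 ≡ 100 (mod 149)
10^4 = (10^2)^2 ≡ 100^2 = 10000 ≡ 17 (mod 149)
10^5 = 10^4 · 10^1 ≡ 17 · 10 ≡ 21 (mod 149).
So M = 21. Diego computes K = M^17 mod 149.
21^1 ≡ 21 (mod 149)
21^2 = (21^1)^2 ≡ 21^2 = 441 ≡ 143 (mod 149)
21^4 = (21^2)^2 ≡ 143^2 = 20449 ≡ 36 (mod 149)
21^8 = (21^4)^2 ≡ 36^2 = 1296 ≡ 104 (mod 149)
21^16 = (21^8)^2 ≡ 104^2 = 10816 ≡ 88 (mod 149)
21^17 = 21^16 · 21^1 ≡ 88 · 21 ≡ 60 (mod 149).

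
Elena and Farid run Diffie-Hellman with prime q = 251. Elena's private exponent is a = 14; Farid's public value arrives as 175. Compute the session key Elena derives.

179

Shared key K = 175^14 mod 251.
175^1 ≡ 175 (mod 251)
175^2 = (175^1)^2 ≡ 175^2 = 30625 ≡ 3 (mod 251)
175^4 = (175^2)^2 ≡ 3^2 = 9 ≡ 9 (mod 251)
175^8 = (175^4)^2 ≡ 9^2 = 81 ≡ 81 (mod 251)
175^14 = 175^8 · 175^4 · 175^2 ≡ 81 · 9 · 3 ≡ 179 (mod 251).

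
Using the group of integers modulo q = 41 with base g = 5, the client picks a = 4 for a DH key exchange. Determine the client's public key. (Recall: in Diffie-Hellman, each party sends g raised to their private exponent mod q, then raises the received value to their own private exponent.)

10

Public value = 5^4 mod 41.
5^1 ≡ 5 (mod 41)
5^2 = (5^1)^2 ≡ 5^2 = 25 ≡ 25 (mod 41)
5^4 = (5^2)^2 ≡ 25^2 = 625 ≡ 10 (mod 41)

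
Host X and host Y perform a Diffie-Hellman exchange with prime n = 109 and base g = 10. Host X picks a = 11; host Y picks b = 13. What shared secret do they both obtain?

39

Host Y sends B = g^b mod n = 10^13 mod 109.
10^1 ≡ 10 (mod 109)
10^2 = (10^1)^2 ≡ 10^2 = 100 ≡ 100 (mod 109)
10^4 = (10^2)^2 ≡ 100^2 = 10000 ≡ 81 (mod 109)
10^8 = (10^4)^2 ≡ 81^2 = 6561 ≡ 21 (mod 109)
10^13 = 10^8 · 10^4 · 10^1 ≡ 21 · 81 · 10 ≡ 6 (mod 109).
So B = 6. Host X then computes K = B^a mod n = 6^11 mod 109.
6^1 ≡ 6 (mod 109)
6^2 = (6^1)^2 ≡ 6^2 = 36 ≡ 36 (mod 109)
6^4 = (6^2)^2 ≡ 36^2 = 1296 ≡ 97 (mod 109)
6^8 = (6^4)^2 ≡ 97^2 = 9409 ≡ 35 (mod 109)
6^11 = 6^8 · 6^2 · 6^1 ≡ 35 · 36 · 6 ≡ 39 (mod 109).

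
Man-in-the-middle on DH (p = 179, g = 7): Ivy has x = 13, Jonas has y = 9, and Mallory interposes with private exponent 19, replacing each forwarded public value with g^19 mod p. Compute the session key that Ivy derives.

159

Ivy receives Mallory's public value M = 7^19 mod 179 instead of the honest one.
7^1 ≡ 7 (mod 179)
7^2 = (7^1)^2 ≡ 7^2 = 49 ≡ 49 (mod 179)
7^4 = (7^2)^2 ≡ 49^2 = 2401 ≡ 74 (mod 179)
7^8 = (7^4)^2 ≡ 74^2 = 5476 ≡ 106 (mod 179)
7^16 = (7^8)^2 ≡ 106^2 = 11236 ≡ 138 (mod 179)
7^19 = 7^16 · 7^2 · 7^1 ≡ 138 · 49 · 7 ≡ 78 (mod 179).
So M = 78. Ivy computes K = M^13 mod 179.
78^1 ≡ 78 (mod 179)
78^2 = (78^1)^2 ≡ 78^2 = 6084 ≡ 177 (mod 179)
78^4 = (78^2)^2 ≡ 177^2 = 31329 ≡ 4 (mod 179)
78^8 = (78^4)^2 ≡ 4^2 = 16 ≡ 16 (mod 179)
78^13 = 78^8 · 78^4 · 78^1 ≡ 16 · 4 · 78 ≡ 159 (mod 179).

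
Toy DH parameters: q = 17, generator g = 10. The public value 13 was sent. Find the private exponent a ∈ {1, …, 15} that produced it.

Try successive powers of 10 modulo 17:
10^1 ≡ 10
10^2 ≡ 15
10^3 ≡ 14
10^4 ≡ 4
10^5 ≡ 6
10^6 ≡ 9
10^7 ≡ 5
10^8 ≡ 16
10^9 ≡ 7
10^10 ≡ 2
10^11 ≡ 3
10^12 ≡ 13
Found: a = 12.

12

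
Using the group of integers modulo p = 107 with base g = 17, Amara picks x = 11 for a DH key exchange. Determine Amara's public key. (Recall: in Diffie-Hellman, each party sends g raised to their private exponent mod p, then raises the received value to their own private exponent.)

Public value = 17^11 mod 107.
17^1 ≡ 17 (mod 107)
17^2 = (17^1)^2 ≡ 17^2 = 289 ≡ 75 (mod 107)
17^4 = (17^2)^2 ≡ 75^2 = 5625 ≡ 61 (mod 107)
17^8 = (17^4)^2 ≡ 61^2 = 3721 ≡ 83 (mod 107)
17^11 = 17^8 · 17^2 · 17^1 ≡ 83 · 75 · 17 ≡ 2 (mod 107).

2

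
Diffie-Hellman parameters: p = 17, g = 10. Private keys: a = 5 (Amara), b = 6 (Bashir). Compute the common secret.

8

Amara sends A = g^a mod p = 10^5 mod 17.
10^1 ≡ 10 (mod 17)
10^2 = (10^1)^2 ≡ 10^2 = 100 ≡ 15 (mod 17)
10^4 = (10^2)^2 ≡ 15^2 = 225 ≡ 4 (mod 17)
10^5 = 10^4 · 10^1 ≡ 4 · 10 ≡ 6 (mod 17).
So A = 6. Bashir then computes K = A^b mod p = 6^6 mod 17.
6^1 ≡ 6 (mod 17)
6^2 = (6^1)^2 ≡ 6^2 = 36 ≡ 2 (mod 17)
6^4 = (6^2)^2 ≡ 2^2 = 4 ≡ 4 (mod 17)
6^6 = 6^4 · 6^2 ≡ 4 · 2 ≡ 8 (mod 17).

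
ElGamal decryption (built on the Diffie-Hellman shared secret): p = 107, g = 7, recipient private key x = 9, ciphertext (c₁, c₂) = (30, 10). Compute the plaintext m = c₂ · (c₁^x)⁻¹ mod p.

Shared mask s = c₁^x mod p = 30^9 mod 107.
30^1 ≡ 30 (mod 107)
30^2 = (30^1)^2 ≡ 30^2 = 900 ≡ 44 (mod 107)
30^4 = (30^2)^2 ≡ 44^2 = 1936 ≡ 10 (mod 107)
30^8 = (30^4)^2 ≡ 10^2 = 100 ≡ 100 (mod 107)
30^9 = 30^8 · 30^1 ≡ 100 · 30 ≡ 4 (mod 107).
So s = 4; s⁻¹ ≡ 27 (mod 107).
m = c₂ · s⁻¹ mod 107 = 10 · 27 mod 107 = 56.

56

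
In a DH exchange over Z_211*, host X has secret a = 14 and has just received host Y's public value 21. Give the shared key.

Shared key K = 21^14 mod 211.
21^1 ≡ 21 (mod 211)
21^2 = (21^1)^2 ≡ 21^2 = 441 ≡ 19 (mod 211)
21^4 = (21^2)^2 ≡ 19^2 = 361 ≡ 150 (mod 211)
21^8 = (21^4)^2 ≡ 150^2 = 22500 ≡ 134 (mod 211)
21^14 = 21^8 · 21^4 · 21^2 ≡ 134 · 150 · 19 ≡ 201 (mod 211).

201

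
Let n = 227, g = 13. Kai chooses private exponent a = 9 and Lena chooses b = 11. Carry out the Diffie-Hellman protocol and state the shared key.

Lena sends B = g^b mod n = 13^11 mod 227.
13^1 ≡ 13 (mod 227)
13^2 = (13^1)^2 ≡ 13^2 = 169 ≡ 169 (mod 227)
13^4 = (13^2)^2 ≡ 169^2 = 28561 ≡ 186 (mod 227)
13^8 = (13^4)^2 ≡ 186^2 = 34596 ≡ 92 (mod 227)
13^11 = 13^8 · 13^2 · 13^1 ≡ 92 · 169 · 13 ≡ 94 (mod 227).
So B = 94. Kai then computes K = B^a mod n = 94^9 mod 227.
94^1 ≡ 94 (mod 227)
94^2 = (94^1)^2 ≡ 94^2 = 8836 ≡ 210 (mod 227)
94^4 = (94^2)^2 ≡ 210^2 = 44100 ≡ 62 (mod 227)
94^8 = (94^4)^2 ≡ 62^2 = 3844 ≡ 212 (mod 227)
94^9 = 94^8 · 94^1 ≡ 212 · 94 ≡ 179 (mod 227).

179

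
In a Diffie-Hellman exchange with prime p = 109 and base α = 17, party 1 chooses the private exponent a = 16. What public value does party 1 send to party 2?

66

Public value = 17^16 (mod 109).
17^1 ≡ 17 (mod 109)
17^2 = (17^1)^2 ≡ 17^2 = 289 ≡ 71 (mod 109)
17^4 = (17^2)^2 ≡ 71^2 = 5041 ≡ 27 (mod 109)
17^8 = (17^4)^2 ≡ 27^2 = 729 ≡ 75 (mod 109)
17^16 = (17^8)^2 ≡ 75^2 = 5625 ≡ 66 (mod 109)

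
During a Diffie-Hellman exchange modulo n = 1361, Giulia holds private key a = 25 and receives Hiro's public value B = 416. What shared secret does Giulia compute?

776

Shared key K = 416^25 mod 1361.
416^1 ≡ 416 (mod 1361)
416^2 = (416^1)^2 ≡ 416^2 = 173056 ≡ 209 (mod 1361)
416^4 = (416^2)^2 ≡ 209^2 = 43681 ≡ 129 (mod 1361)
416^8 = (416^4)^2 ≡ 129^2 = 16641 ≡ 309 (mod 1361)
416^16 = (416^8)^2 ≡ 309^2 = 95481 ≡ 211 (mod 1361)
416^25 = 416^16 · 416^8 · 416^1 ≡ 211 · 309 · 416 ≡ 776 (mod 1361).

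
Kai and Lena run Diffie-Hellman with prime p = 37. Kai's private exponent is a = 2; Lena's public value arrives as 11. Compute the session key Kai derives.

10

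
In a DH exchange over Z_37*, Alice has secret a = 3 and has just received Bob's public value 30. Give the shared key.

27

Shared key K = 30^3 mod 37.
30^1 ≡ 30 (mod 37)
30^2 = (30^1)^2 ≡ 30^2 = 900 ≡ 12 (mod 37)
30^3 = 30^2 · 30^1 ≡ 12 · 30 ≡ 27 (mod 37).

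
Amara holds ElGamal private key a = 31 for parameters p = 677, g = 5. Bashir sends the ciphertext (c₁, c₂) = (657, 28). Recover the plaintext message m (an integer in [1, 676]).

Shared mask s = c₁^a mod p = 657^31 mod 677.
657^1 ≡ 657 (mod 677)
657^2 = (657^1)^2 ≡ 657^2 = 431649 ≡ 400 (mod 677)
657^4 = (657^2)^2 ≡ 400^2 = 160000 ≡ 228 (mod 677)
657^8 = (657^4)^2 ≡ 228^2 = 51984 ≡ 532 (mod 677)
657^16 = (657^8)^2 ≡ 532^2 = 283024 ≡ 38 (mod 677)
657^31 = 657^16 · 657^8 · 657^4 · 657^2 · 657^1 ≡ 38 · 532 · 228 · 400 · 657 ≡ 334 (mod 677).
So s = 334; s⁻¹ ≡ 75 (mod 677).
m = c₂ · s⁻¹ mod 677 = 28 · 75 mod 677 = 69.

69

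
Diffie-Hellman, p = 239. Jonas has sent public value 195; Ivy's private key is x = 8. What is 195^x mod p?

Shared key K = 195^8 mod 239.
195^1 ≡ 195 (mod 239)
195^2 = (195^1)^2 ≡ 195^2 = 38025 ≡ 24 (mod 239)
195^4 = (195^2)^2 ≡ 24^2 = 576 ≡ 98 (mod 239)
195^8 = (195^4)^2 ≡ 98^2 = 9604 ≡ 44 (mod 239)

44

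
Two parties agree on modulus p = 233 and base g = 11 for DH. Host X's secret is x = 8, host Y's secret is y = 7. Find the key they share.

32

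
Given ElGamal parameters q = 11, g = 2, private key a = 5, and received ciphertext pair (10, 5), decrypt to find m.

6

Shared mask s = c₁^a mod q = 10^5 mod 11.
10^1 ≡ 10 (mod 11)
10^2 = (10^1)^2 ≡ 10^2 = 100 ≡ 1 (mod 11)
10^4 = (10^2)^2 ≡ 1^2 = 1 ≡ 1 (mod 11)
10^5 = 10^4 · 10^1 ≡ 1 · 10 ≡ 10 (mod 11).
So s = 10; s⁻¹ ≡ 10 (mod 11).
m = c₂ · s⁻¹ mod 11 = 5 · 10 mod 11 = 6.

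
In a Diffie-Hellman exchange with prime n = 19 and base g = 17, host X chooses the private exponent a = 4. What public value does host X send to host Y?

Public value = 17^4 mod 19.
17^1 ≡ 17 (mod 19)
17^2 = (17^1)^2 ≡ 17^2 = 289 ≡ 4 (mod 19)
17^4 = (17^2)^2 ≡ 4^2 = 16 ≡ 16 (mod 19)

16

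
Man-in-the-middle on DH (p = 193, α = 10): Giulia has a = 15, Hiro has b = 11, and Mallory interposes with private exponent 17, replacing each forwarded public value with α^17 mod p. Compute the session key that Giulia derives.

88

Giulia receives Mallory's public value M = 10^17 mod 193 instead of the honest one.
10^1 ≡ 10 (mod 193)
10^2 = (10^1)^2 ≡ 10^2 = 100 ≡ 100 (mod 193)
10^4 = (10^2)^2 ≡ 100^2 = 10000 ≡ 157 (mod 193)
10^8 = (10^4)^2 ≡ 157^2 = 24649 ≡ 138 (mod 193)
10^16 = (10^8)^2 ≡ 138^2 = 19044 ≡ 130 (mod 193)
10^17 = 10^16 · 10^1 ≡ 130 · 10 ≡ 142 (mod 193).
So M = 142. Giulia computes K = M^15 mod 193.
142^1 ≡ 142 (mod 193)
142^2 = (142^1)^2 ≡ 142^2 = 20164 ≡ 92 (mod 193)
142^4 = (142^2)^2 ≡ 92^2 = 8464 ≡ 165 (mod 193)
142^8 = (142^4)^2 ≡ 165^2 = 27225 ≡ 12 (mod 193)
142^15 = 142^8 · 142^4 · 142^2 · 142^1 ≡ 12 · 165 · 92 · 142 ≡ 88 (mod 193).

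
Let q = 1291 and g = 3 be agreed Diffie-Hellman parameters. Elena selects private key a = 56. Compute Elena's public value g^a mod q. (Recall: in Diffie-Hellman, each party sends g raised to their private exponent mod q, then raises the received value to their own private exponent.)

989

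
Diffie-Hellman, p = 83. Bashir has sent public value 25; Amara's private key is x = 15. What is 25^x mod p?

3

Shared key K = 25^15 mod 83.
25^1 ≡ 25 (mod 83)
25^2 = (25^1)^2 ≡ 25^2 = 625 ≡ 44 (mod 83)
25^4 = (25^2)^2 ≡ 44^2 = 1936 ≡ 27 (mod 83)
25^8 = (25^4)^2 ≡ 27^2 = 729 ≡ 65 (mod 83)
25^15 = 25^8 · 25^4 · 25^2 · 25^1 ≡ 65 · 27 · 44 · 25 ≡ 3 (mod 83).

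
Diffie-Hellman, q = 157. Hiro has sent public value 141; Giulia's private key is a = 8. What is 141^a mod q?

Shared key K = 141^8 mod 157.
141^1 ≡ 141 (mod 157)
141^2 = (141^1)^2 ≡ 141^2 = 19881 ≡ 99 (mod 157)
141^4 = (141^2)^2 ≡ 99^2 = 9801 ≡ 67 (mod 157)
141^8 = (141^4)^2 ≡ 67^2 = 4489 ≡ 93 (mod 157)

93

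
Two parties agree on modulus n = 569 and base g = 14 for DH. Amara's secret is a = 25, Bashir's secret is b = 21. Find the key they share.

513

Bashir sends B = g^b mod n = 14^21 mod 569.
14^1 ≡ 14 (mod 569)
14^2 = (14^1)^2 ≡ 14^2 = 196 ≡ 196 (mod 569)
14^4 = (14^2)^2 ≡ 196^2 = 38416 ≡ 293 (mod 569)
14^8 = (14^4)^2 ≡ 293^2 = 85849 ≡ 499 (mod 569)
14^16 = (14^8)^2 ≡ 499^2 = 249001 ≡ 348 (mod 569)
14^21 = 14^16 · 14^4 · 14^1 ≡ 348 · 293 · 14 ≡ 444 (mod 569).
So B = 444. Amara then computes K = B^a mod n = 444^25 mod 569.
444^1 ≡ 444 (mod 569)
444^2 = (444^1)^2 ≡ 444^2 = 197136 ≡ 262 (mod 569)
444^4 = (444^2)^2 ≡ 262^2 = 68644 ≡ 364 (mod 569)
444^8 = (444^4)^2 ≡ 364^2 = 132496 ≡ 488 (mod 569)
444^16 = (444^8)^2 ≡ 488^2 = 238144 ≡ 302 (mod 569)
444^25 = 444^16 · 444^8 · 444^1 ≡ 302 · 488 · 444 ≡ 513 (mod 569).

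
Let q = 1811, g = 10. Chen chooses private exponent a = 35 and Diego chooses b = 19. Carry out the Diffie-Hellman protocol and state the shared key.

Chen sends A = g^a mod q = 10^35 mod 1811.
10^1 ≡ 10 (mod 1811)
10^2 = (10^1)^2 ≡ 10^2 = 100 ≡ 100 (mod 1811)
10^4 = (10^2)^2 ≡ 100^2 = 10000 ≡ 945 (mod 1811)
10^8 = (10^4)^2 ≡ 945^2 = 893025 ≡ 202 (mod 1811)
10^16 = (10^8)^2 ≡ 202^2 = 40804 ≡ 962 (mod 1811)
10^32 = (10^16)^2 ≡ 962^2 = 925444 ≡ 23 (mod 1811)
10^35 = 10^32 · 10^2 · 10^1 ≡ 23 · 100 · 10 ≡ 1268 (mod 1811).
So A = 1268. Diego then computes K = A^b mod q = 1268^19 mod 1811.
1268^1 ≡ 1268 (mod 1811)
1268^2 = (1268^1)^2 ≡ 1268^2 = 1607824 ≡ 1467 (mod 1811)
1268^4 = (1268^2)^2 ≡ 1467^2 = 2152089 ≡ 621 (mod 1811)
1268^8 = (1268^4)^2 ≡ 621^2 = 385641 ≡ 1709 (mod 1811)
1268^16 = (1268^8)^2 ≡ 1709^2 = 2920681 ≡ 1349 (mod 1811)
1268^19 = 1268^16 · 1268^2 · 1268^1 ≡ 1349 · 1467 · 1268 ≡ 1679 (mod 1811).

1679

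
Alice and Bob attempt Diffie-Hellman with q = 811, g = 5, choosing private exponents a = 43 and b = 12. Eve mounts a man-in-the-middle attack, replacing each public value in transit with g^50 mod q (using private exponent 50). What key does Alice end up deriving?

223

Alice receives Eve's public value M = 5^50 mod 811 instead of the honest one.
5^1 ≡ 5 (mod 811)
5^2 = (5^1)^2 ≡ 5^2 = 25 ≡ 25 (mod 811)
5^4 = (5^2)^2 ≡ 25^2 = 625 ≡ 625 (mod 811)
5^8 = (5^4)^2 ≡ 625^2 = 390625 ≡ 534 (mod 811)
5^16 = (5^8)^2 ≡ 534^2 = 285156 ≡ 495 (mod 811)
5^32 = (5^16)^2 ≡ 495^2 = 245025 ≡ 103 (mod 811)
5^50 = 5^32 · 5^16 · 5^2 ≡ 103 · 495 · 25 ≡ 544 (mod 811).
So M = 544. Alice computes K = M^43 mod 811.
544^1 ≡ 544 (mod 811)
544^2 = (544^1)^2 ≡ 544^2 = 295936 ≡ 732 (mod 811)
544^4 = (544^2)^2 ≡ 732^2 = 535824 ≡ 564 (mod 811)
544^8 = (544^4)^2 ≡ 564^2 = 318096 ≡ 184 (mod 811)
544^16 = (544^8)^2 ≡ 184^2 = 33856 ≡ 605 (mod 811)
544^32 = (544^16)^2 ≡ 605^2 = 366025 ≡ 264 (mod 811)
544^43 = 544^32 · 544^8 · 544^2 · 544^1 ≡ 264 · 184 · 732 · 544 ≡ 223 (mod 811).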